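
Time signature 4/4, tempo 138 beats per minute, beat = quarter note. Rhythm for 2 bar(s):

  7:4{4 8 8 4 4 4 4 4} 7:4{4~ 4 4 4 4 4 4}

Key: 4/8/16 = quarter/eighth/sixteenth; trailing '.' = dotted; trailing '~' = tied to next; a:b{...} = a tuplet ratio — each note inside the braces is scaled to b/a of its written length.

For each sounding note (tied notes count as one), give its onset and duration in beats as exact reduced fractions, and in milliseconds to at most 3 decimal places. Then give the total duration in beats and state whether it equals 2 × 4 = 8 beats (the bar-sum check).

1) 0.0ms=0b +248.447ms=4/7b
2) 248.447ms=4/7b +124.224ms=2/7b
3) 372.671ms=6/7b +124.224ms=2/7b
4) 496.894ms=8/7b +248.447ms=4/7b
5) 745.342ms=12/7b +248.447ms=4/7b
6) 993.789ms=16/7b +248.447ms=4/7b
7) 1242.236ms=20/7b +248.447ms=4/7b
8) 1490.683ms=24/7b +248.447ms=4/7b
9) 1739.13ms=4b +496.894ms=8/7b
10) 2236.025ms=36/7b +248.447ms=4/7b
11) 2484.472ms=40/7b +248.447ms=4/7b
12) 2732.919ms=44/7b +248.447ms=4/7b
13) 2981.366ms=48/7b +248.447ms=4/7b
14) 3229.814ms=52/7b +248.447ms=4/7b
Σ=8b of 8 (138bpm 4/4) — PASS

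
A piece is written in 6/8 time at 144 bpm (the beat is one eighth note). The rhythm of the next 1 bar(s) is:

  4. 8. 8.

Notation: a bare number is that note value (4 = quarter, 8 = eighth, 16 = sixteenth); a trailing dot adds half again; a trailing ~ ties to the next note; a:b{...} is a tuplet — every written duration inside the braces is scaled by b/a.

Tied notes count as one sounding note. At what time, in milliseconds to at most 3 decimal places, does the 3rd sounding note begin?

note 3 onset = 9/2b = 1875.0ms

1. 0.0ms @ 0 + 1250.0ms (3)
2. 1250.0ms @ 3 + 625.0ms (3/2)
3. 1875.0ms @ 9/2 + 625.0ms (3/2)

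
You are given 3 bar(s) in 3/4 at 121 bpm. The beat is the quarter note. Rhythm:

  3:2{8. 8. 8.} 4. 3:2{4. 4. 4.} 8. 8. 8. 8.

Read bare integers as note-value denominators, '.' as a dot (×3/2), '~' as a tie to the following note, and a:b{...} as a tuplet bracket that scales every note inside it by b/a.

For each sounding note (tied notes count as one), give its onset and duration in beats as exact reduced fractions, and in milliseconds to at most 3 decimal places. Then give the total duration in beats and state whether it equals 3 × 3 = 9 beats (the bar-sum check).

1) 0.0ms=0b +247.934ms=1/2b
2) 247.934ms=1/2b +247.934ms=1/2b
3) 495.868ms=1b +247.934ms=1/2b
4) 743.802ms=3/2b +743.802ms=3/2b
5) 1487.603ms=3b +495.868ms=1b
6) 1983.471ms=4b +495.868ms=1b
7) 2479.339ms=5b +495.868ms=1b
8) 2975.207ms=6b +371.901ms=3/4b
9) 3347.107ms=27/4b +371.901ms=3/4b
10) 3719.008ms=15/2b +371.901ms=3/4b
11) 4090.909ms=33/4b +371.901ms=3/4b
Σ=9b of 9 (121bpm 3/4) — PASS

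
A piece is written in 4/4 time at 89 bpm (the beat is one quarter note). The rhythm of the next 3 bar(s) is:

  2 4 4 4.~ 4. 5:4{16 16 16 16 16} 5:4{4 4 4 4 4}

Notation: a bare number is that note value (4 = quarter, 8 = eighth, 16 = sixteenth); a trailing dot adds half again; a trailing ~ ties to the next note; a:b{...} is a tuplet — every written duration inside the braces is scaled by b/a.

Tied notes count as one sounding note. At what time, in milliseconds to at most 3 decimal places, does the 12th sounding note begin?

note 12 onset = 48/5b = 6471.91ms

1. 0.0ms @ 0 + 1348.315ms (2)
2. 1348.315ms @ 2 + 674.157ms (1)
3. 2022.472ms @ 3 + 674.157ms (1)
4. 2696.629ms @ 4 + 2022.472ms (3)
5. 4719.101ms @ 7 + 134.831ms (1/5)
6. 4853.933ms @ 36/5 + 134.831ms (1/5)
7. 4988.764ms @ 37/5 + 134.831ms (1/5)
8. 5123.596ms @ 38/5 + 134.831ms (1/5)
9. 5258.427ms @ 39/5 + 134.831ms (1/5)
10. 5393.258ms @ 8 + 539.326ms (4/5)
11. 5932.584ms @ 44/5 + 539.326ms (4/5)
12. 6471.91ms @ 48/5 + 539.326ms (4/5)
13. 7011.236ms @ 52/5 + 539.326ms (4/5)
14. 7550.562ms @ 56/5 + 539.326ms (4/5)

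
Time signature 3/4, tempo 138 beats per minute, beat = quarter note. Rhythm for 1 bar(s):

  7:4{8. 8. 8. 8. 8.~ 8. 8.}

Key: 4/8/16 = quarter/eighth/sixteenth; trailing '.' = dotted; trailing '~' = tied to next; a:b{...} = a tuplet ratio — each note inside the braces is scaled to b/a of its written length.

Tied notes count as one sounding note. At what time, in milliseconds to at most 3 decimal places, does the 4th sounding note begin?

1. 0.0ms @ 0 + 186.335ms (3/7)
2. 186.335ms @ 3/7 + 186.335ms (3/7)
3. 372.671ms @ 6/7 + 186.335ms (3/7)
4. 559.006ms @ 9/7 + 186.335ms (3/7)
5. 745.342ms @ 12/7 + 372.671ms (6/7)
6. 1118.012ms @ 18/7 + 186.335ms (3/7)

note 4 onset = 9/7b = 559.006ms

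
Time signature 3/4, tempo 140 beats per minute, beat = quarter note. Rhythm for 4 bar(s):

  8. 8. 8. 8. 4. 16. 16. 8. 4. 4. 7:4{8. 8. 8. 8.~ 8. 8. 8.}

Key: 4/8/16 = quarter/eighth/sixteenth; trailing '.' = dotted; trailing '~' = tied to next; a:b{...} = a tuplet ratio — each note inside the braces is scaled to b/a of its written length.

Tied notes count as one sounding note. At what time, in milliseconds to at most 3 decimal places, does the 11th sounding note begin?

1. 0.0ms @ 0 + 321.429ms (3/4)
2. 321.429ms @ 3/4 + 321.429ms (3/4)
3. 642.857ms @ 3/2 + 321.429ms (3/4)
4. 964.286ms @ 9/4 + 321.429ms (3/4)
5. 1285.714ms @ 3 + 642.857ms (3/2)
6. 1928.571ms @ 9/2 + 160.714ms (3/8)
7. 2089.286ms @ 39/8 + 160.714ms (3/8)
8. 2250.0ms @ 21/4 + 321.429ms (3/4)
9. 2571.429ms @ 6 + 642.857ms (3/2)
10. 3214.286ms @ 15/2 + 642.857ms (3/2)
11. 3857.143ms @ 9 + 183.673ms (3/7)
12. 4040.816ms @ 66/7 + 183.673ms (3/7)
13. 4224.49ms @ 69/7 + 183.673ms (3/7)
14. 4408.163ms @ 72/7 + 367.347ms (6/7)
15. 4775.51ms @ 78/7 + 183.673ms (3/7)
16. 4959.184ms @ 81/7 + 183.673ms (3/7)

note 11 onset = 9b = 3857.143ms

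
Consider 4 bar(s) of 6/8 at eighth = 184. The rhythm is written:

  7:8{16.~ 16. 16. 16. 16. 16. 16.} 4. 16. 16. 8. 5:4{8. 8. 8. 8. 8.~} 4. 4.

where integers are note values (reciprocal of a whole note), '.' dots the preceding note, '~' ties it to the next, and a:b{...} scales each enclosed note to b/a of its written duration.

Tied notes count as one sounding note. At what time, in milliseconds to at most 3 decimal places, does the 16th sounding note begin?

1. 0.0ms @ 0 + 559.006ms (12/7)
2. 559.006ms @ 12/7 + 279.503ms (6/7)
3. 838.509ms @ 18/7 + 279.503ms (6/7)
4. 1118.012ms @ 24/7 + 279.503ms (6/7)
5. 1397.516ms @ 30/7 + 279.503ms (6/7)
6. 1677.019ms @ 36/7 + 279.503ms (6/7)
7. 1956.522ms @ 6 + 978.261ms (3)
8. 2934.783ms @ 9 + 244.565ms (3/4)
9. 3179.348ms @ 39/4 + 244.565ms (3/4)
10. 3423.913ms @ 21/2 + 489.13ms (3/2)
11. 3913.043ms @ 12 + 391.304ms (6/5)
12. 4304.348ms @ 66/5 + 391.304ms (6/5)
13. 4695.652ms @ 72/5 + 391.304ms (6/5)
14. 5086.957ms @ 78/5 + 391.304ms (6/5)
15. 5478.261ms @ 84/5 + 1369.565ms (21/5)
16. 6847.826ms @ 21 + 978.261ms (3)

note 16 onset = 21b = 6847.826ms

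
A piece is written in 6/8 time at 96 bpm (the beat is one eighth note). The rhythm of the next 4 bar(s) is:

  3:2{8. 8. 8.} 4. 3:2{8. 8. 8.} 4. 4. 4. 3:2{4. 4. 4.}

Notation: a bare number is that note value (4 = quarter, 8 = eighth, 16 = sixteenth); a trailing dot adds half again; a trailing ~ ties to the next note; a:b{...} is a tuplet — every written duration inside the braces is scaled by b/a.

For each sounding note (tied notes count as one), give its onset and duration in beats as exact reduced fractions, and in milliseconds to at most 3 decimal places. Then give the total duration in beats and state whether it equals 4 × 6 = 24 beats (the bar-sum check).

1) 0.0ms=0b +625.0ms=1b
2) 625.0ms=1b +625.0ms=1b
3) 1250.0ms=2b +625.0ms=1b
4) 1875.0ms=3b +1875.0ms=3b
5) 3750.0ms=6b +625.0ms=1b
6) 4375.0ms=7b +625.0ms=1b
7) 5000.0ms=8b +625.0ms=1b
8) 5625.0ms=9b +1875.0ms=3b
9) 7500.0ms=12b +1875.0ms=3b
10) 9375.0ms=15b +1875.0ms=3b
11) 11250.0ms=18b +1250.0ms=2b
12) 12500.0ms=20b +1250.0ms=2b
13) 13750.0ms=22b +1250.0ms=2b
Σ=24b of 24 (96bpm 6/8) — PASS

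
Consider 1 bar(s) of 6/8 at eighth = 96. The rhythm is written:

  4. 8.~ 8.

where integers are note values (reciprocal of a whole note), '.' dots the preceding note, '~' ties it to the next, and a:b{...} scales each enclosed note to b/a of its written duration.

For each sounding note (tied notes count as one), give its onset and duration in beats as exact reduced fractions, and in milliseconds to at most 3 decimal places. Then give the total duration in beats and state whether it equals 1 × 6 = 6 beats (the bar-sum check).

1) 0.0ms=0b +1875.0ms=3b
2) 1875.0ms=3b +1875.0ms=3b
Σ=6b of 6 (96bpm 6/8) — PASS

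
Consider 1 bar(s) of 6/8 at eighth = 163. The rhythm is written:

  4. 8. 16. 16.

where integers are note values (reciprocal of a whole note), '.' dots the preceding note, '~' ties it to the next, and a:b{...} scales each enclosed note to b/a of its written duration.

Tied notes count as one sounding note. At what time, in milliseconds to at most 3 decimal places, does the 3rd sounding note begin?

note 3 onset = 9/2b = 1656.442ms

1. 0.0ms @ 0 + 1104.294ms (3)
2. 1104.294ms @ 3 + 552.147ms (3/2)
3. 1656.442ms @ 9/2 + 276.074ms (3/4)
4. 1932.515ms @ 21/4 + 276.074ms (3/4)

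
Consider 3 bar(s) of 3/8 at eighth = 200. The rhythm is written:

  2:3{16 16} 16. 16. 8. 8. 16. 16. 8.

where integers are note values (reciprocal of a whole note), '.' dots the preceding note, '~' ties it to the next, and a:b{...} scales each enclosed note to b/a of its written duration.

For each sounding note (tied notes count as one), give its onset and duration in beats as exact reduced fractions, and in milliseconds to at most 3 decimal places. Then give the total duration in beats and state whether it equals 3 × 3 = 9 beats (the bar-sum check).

1) 0.0ms=0b +225.0ms=3/4b
2) 225.0ms=3/4b +225.0ms=3/4b
3) 450.0ms=3/2b +225.0ms=3/4b
4) 675.0ms=9/4b +225.0ms=3/4b
5) 900.0ms=3b +450.0ms=3/2b
6) 1350.0ms=9/2b +450.0ms=3/2b
7) 1800.0ms=6b +225.0ms=3/4b
8) 2025.0ms=27/4b +225.0ms=3/4b
9) 2250.0ms=15/2b +450.0ms=3/2b
Σ=9b of 9 (200bpm 3/8) — PASS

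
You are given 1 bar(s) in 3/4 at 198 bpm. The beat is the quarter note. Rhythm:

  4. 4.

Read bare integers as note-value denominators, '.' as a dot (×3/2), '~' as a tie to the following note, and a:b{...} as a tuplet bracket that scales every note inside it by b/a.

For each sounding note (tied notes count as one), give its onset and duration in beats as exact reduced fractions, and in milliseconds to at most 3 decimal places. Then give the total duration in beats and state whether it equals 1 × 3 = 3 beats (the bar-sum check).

1) 0.0ms=0b +454.545ms=3/2b
2) 454.545ms=3/2b +454.545ms=3/2b
Σ=3b of 3 (198bpm 3/4) — PASS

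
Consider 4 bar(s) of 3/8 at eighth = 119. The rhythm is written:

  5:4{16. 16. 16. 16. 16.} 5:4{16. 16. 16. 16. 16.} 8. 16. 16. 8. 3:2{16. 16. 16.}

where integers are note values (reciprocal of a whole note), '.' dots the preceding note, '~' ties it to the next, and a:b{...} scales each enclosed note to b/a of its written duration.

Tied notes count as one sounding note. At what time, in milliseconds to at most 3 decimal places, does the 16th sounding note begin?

note 16 onset = 11b = 5546.218ms

1. 0.0ms @ 0 + 302.521ms (3/5)
2. 302.521ms @ 3/5 + 302.521ms (3/5)
3. 605.042ms @ 6/5 + 302.521ms (3/5)
4. 907.563ms @ 9/5 + 302.521ms (3/5)
5. 1210.084ms @ 12/5 + 302.521ms (3/5)
6. 1512.605ms @ 3 + 302.521ms (3/5)
7. 1815.126ms @ 18/5 + 302.521ms (3/5)
8. 2117.647ms @ 21/5 + 302.521ms (3/5)
9. 2420.168ms @ 24/5 + 302.521ms (3/5)
10. 2722.689ms @ 27/5 + 302.521ms (3/5)
11. 3025.21ms @ 6 + 756.303ms (3/2)
12. 3781.513ms @ 15/2 + 378.151ms (3/4)
13. 4159.664ms @ 33/4 + 378.151ms (3/4)
14. 4537.815ms @ 9 + 756.303ms (3/2)
15. 5294.118ms @ 21/2 + 252.101ms (1/2)
16. 5546.218ms @ 11 + 252.101ms (1/2)
17. 5798.319ms @ 23/2 + 252.101ms (1/2)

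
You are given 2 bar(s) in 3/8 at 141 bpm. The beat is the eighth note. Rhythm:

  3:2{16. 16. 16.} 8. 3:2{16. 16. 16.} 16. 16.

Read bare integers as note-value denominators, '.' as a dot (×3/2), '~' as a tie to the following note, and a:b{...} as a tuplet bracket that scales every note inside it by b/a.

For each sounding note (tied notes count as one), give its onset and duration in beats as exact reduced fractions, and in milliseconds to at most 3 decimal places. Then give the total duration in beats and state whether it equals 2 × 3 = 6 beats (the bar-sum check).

1) 0.0ms=0b +212.766ms=1/2b
2) 212.766ms=1/2b +212.766ms=1/2b
3) 425.532ms=1b +212.766ms=1/2b
4) 638.298ms=3/2b +638.298ms=3/2b
5) 1276.596ms=3b +212.766ms=1/2b
6) 1489.362ms=7/2b +212.766ms=1/2b
7) 1702.128ms=4b +212.766ms=1/2b
8) 1914.894ms=9/2b +319.149ms=3/4b
9) 2234.043ms=21/4b +319.149ms=3/4b
Σ=6b of 6 (141bpm 3/8) — PASS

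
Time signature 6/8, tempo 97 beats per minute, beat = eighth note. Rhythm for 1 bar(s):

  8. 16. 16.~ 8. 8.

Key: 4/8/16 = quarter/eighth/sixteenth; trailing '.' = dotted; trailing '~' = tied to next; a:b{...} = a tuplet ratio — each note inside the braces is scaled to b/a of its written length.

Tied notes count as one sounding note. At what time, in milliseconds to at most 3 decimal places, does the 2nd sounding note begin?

1. 0.0ms @ 0 + 927.835ms (3/2)
2. 927.835ms @ 3/2 + 463.918ms (3/4)
3. 1391.753ms @ 9/4 + 1391.753ms (9/4)
4. 2783.505ms @ 9/2 + 927.835ms (3/2)

note 2 onset = 3/2b = 927.835ms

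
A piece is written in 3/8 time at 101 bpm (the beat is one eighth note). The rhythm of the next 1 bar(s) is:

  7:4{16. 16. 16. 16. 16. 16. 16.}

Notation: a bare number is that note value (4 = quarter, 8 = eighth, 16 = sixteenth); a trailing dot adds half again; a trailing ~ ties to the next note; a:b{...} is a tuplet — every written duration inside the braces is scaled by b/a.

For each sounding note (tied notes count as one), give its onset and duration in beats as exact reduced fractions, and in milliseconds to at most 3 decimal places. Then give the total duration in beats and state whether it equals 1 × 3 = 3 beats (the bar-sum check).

1) 0.0ms=0b +254.597ms=3/7b
2) 254.597ms=3/7b +254.597ms=3/7b
3) 509.194ms=6/7b +254.597ms=3/7b
4) 763.791ms=9/7b +254.597ms=3/7b
5) 1018.388ms=12/7b +254.597ms=3/7b
6) 1272.984ms=15/7b +254.597ms=3/7b
7) 1527.581ms=18/7b +254.597ms=3/7b
Σ=3b of 3 (101bpm 3/8) — PASS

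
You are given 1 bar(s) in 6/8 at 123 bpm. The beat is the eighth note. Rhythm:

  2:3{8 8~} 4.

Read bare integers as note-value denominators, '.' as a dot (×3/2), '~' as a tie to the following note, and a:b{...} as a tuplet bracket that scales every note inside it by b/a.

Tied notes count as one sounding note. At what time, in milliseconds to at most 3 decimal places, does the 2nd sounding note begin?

1. 0.0ms @ 0 + 731.707ms (3/2)
2. 731.707ms @ 3/2 + 2195.122ms (9/2)

note 2 onset = 3/2b = 731.707ms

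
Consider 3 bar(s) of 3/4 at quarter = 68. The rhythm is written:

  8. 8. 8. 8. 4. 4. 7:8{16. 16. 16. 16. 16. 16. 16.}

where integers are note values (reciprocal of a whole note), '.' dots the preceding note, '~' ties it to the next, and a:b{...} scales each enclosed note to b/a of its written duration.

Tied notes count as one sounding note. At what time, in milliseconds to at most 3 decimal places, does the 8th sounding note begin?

note 8 onset = 45/7b = 5672.269ms

1. 0.0ms @ 0 + 661.765ms (3/4)
2. 661.765ms @ 3/4 + 661.765ms (3/4)
3. 1323.529ms @ 3/2 + 661.765ms (3/4)
4. 1985.294ms @ 9/4 + 661.765ms (3/4)
5. 2647.059ms @ 3 + 1323.529ms (3/2)
6. 3970.588ms @ 9/2 + 1323.529ms (3/2)
7. 5294.118ms @ 6 + 378.151ms (3/7)
8. 5672.269ms @ 45/7 + 378.151ms (3/7)
9. 6050.42ms @ 48/7 + 378.151ms (3/7)
10. 6428.571ms @ 51/7 + 378.151ms (3/7)
11. 6806.723ms @ 54/7 + 378.151ms (3/7)
12. 7184.874ms @ 57/7 + 378.151ms (3/7)
13. 7563.025ms @ 60/7 + 378.151ms (3/7)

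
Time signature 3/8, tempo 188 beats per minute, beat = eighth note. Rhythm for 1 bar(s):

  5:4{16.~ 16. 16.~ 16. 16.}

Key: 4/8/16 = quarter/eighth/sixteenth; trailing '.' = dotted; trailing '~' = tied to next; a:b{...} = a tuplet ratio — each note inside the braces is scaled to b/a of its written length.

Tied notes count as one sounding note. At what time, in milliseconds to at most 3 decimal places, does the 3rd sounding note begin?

1. 0.0ms @ 0 + 382.979ms (6/5)
2. 382.979ms @ 6/5 + 382.979ms (6/5)
3. 765.957ms @ 12/5 + 191.489ms (3/5)

note 3 onset = 12/5b = 765.957ms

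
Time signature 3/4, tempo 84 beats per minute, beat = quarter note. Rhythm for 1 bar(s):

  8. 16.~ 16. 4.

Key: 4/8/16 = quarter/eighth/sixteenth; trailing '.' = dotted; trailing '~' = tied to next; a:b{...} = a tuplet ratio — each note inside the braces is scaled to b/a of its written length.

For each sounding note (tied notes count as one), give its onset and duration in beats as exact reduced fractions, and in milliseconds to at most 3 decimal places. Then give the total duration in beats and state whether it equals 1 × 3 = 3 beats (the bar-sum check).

1) 0.0ms=0b +535.714ms=3/4b
2) 535.714ms=3/4b +535.714ms=3/4b
3) 1071.429ms=3/2b +1071.429ms=3/2b
Σ=3b of 3 (84bpm 3/4) — PASS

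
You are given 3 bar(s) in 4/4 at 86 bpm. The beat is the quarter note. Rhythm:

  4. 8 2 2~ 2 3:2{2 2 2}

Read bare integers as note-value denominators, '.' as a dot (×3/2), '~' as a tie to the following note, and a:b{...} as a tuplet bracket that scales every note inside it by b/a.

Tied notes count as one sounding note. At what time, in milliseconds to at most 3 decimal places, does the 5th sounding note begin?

1. 0.0ms @ 0 + 1046.512ms (3/2)
2. 1046.512ms @ 3/2 + 348.837ms (1/2)
3. 1395.349ms @ 2 + 1395.349ms (2)
4. 2790.698ms @ 4 + 2790.698ms (4)
5. 5581.395ms @ 8 + 930.233ms (4/3)
6. 6511.628ms @ 28/3 + 930.233ms (4/3)
7. 7441.86ms @ 32/3 + 930.233ms (4/3)

note 5 onset = 8b = 5581.395ms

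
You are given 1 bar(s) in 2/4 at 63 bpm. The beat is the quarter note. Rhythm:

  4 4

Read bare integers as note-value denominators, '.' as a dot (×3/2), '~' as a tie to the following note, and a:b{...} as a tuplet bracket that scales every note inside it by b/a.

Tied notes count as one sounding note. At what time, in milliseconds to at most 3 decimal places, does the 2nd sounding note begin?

1. 0.0ms @ 0 + 952.381ms (1)
2. 952.381ms @ 1 + 952.381ms (1)

note 2 onset = 1b = 952.381ms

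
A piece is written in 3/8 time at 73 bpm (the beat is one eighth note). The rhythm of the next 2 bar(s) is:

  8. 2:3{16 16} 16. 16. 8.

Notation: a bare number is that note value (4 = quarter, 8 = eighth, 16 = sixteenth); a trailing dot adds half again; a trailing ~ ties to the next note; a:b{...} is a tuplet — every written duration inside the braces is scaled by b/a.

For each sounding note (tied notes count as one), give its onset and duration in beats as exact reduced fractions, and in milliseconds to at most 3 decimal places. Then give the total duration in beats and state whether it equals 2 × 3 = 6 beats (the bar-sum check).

1) 0.0ms=0b +1232.877ms=3/2b
2) 1232.877ms=3/2b +616.438ms=3/4b
3) 1849.315ms=9/4b +616.438ms=3/4b
4) 2465.753ms=3b +616.438ms=3/4b
5) 3082.192ms=15/4b +616.438ms=3/4b
6) 3698.63ms=9/2b +1232.877ms=3/2b
Σ=6b of 6 (73bpm 3/8) — PASS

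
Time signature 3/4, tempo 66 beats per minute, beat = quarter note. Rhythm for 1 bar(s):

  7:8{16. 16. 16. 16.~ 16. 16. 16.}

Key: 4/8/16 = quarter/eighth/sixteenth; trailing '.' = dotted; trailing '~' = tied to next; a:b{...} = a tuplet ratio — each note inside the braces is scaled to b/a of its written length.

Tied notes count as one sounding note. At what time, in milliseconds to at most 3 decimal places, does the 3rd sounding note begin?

note 3 onset = 6/7b = 779.221ms

1. 0.0ms @ 0 + 389.61ms (3/7)
2. 389.61ms @ 3/7 + 389.61ms (3/7)
3. 779.221ms @ 6/7 + 389.61ms (3/7)
4. 1168.831ms @ 9/7 + 779.221ms (6/7)
5. 1948.052ms @ 15/7 + 389.61ms (3/7)
6. 2337.662ms @ 18/7 + 389.61ms (3/7)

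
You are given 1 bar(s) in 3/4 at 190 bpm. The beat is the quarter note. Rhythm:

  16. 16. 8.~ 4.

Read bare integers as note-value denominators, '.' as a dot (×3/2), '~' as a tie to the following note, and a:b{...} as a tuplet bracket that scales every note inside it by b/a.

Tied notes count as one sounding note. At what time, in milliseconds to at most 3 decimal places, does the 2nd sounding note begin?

note 2 onset = 3/8b = 118.421ms

1. 0.0ms @ 0 + 118.421ms (3/8)
2. 118.421ms @ 3/8 + 118.421ms (3/8)
3. 236.842ms @ 3/4 + 710.526ms (9/4)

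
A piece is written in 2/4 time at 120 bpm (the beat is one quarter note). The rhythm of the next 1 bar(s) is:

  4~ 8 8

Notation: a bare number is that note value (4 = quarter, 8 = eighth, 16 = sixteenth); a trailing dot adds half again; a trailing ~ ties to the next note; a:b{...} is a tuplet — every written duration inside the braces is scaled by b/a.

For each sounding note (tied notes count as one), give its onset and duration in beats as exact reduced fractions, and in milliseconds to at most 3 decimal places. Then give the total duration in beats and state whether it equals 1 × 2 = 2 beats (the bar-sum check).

1) 0.0ms=0b +750.0ms=3/2b
2) 750.0ms=3/2b +250.0ms=1/2b
Σ=2b of 2 (120bpm 2/4) — PASS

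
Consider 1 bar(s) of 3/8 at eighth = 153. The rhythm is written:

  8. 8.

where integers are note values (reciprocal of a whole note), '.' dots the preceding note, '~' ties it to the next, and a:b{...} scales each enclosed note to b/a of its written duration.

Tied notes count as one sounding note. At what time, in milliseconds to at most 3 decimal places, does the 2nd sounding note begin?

note 2 onset = 3/2b = 588.235ms

1. 0.0ms @ 0 + 588.235ms (3/2)
2. 588.235ms @ 3/2 + 588.235ms (3/2)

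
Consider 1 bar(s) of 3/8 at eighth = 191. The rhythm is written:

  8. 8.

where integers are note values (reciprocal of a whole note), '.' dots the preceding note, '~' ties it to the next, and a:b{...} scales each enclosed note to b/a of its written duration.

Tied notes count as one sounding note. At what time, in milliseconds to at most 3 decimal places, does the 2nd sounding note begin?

1. 0.0ms @ 0 + 471.204ms (3/2)
2. 471.204ms @ 3/2 + 471.204ms (3/2)

note 2 onset = 3/2b = 471.204ms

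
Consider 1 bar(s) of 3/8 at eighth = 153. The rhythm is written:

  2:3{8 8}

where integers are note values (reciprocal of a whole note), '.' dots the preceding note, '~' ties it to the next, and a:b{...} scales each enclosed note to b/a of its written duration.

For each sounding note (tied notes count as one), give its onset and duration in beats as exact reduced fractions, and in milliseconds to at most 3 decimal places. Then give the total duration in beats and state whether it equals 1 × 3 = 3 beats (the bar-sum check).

1) 0.0ms=0b +588.235ms=3/2b
2) 588.235ms=3/2b +588.235ms=3/2b
Σ=3b of 3 (153bpm 3/8) — PASS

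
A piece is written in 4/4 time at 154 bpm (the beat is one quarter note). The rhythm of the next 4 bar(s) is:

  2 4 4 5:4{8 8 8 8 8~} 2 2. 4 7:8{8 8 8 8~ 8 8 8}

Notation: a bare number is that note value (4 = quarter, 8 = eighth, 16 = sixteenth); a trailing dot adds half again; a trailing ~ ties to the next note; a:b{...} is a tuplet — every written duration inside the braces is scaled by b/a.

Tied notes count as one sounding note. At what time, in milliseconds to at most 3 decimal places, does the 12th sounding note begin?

1. 0.0ms @ 0 + 779.221ms (2)
2. 779.221ms @ 2 + 389.61ms (1)
3. 1168.831ms @ 3 + 389.61ms (1)
4. 1558.442ms @ 4 + 155.844ms (2/5)
5. 1714.286ms @ 22/5 + 155.844ms (2/5)
6. 1870.13ms @ 24/5 + 155.844ms (2/5)
7. 2025.974ms @ 26/5 + 155.844ms (2/5)
8. 2181.818ms @ 28/5 + 935.065ms (12/5)
9. 3116.883ms @ 8 + 1168.831ms (3)
10. 4285.714ms @ 11 + 389.61ms (1)
11. 4675.325ms @ 12 + 222.635ms (4/7)
12. 4897.959ms @ 88/7 + 222.635ms (4/7)
13. 5120.594ms @ 92/7 + 222.635ms (4/7)
14. 5343.228ms @ 96/7 + 445.269ms (8/7)
15. 5788.497ms @ 104/7 + 222.635ms (4/7)
16. 6011.132ms @ 108/7 + 222.635ms (4/7)

note 12 onset = 88/7b = 4897.959ms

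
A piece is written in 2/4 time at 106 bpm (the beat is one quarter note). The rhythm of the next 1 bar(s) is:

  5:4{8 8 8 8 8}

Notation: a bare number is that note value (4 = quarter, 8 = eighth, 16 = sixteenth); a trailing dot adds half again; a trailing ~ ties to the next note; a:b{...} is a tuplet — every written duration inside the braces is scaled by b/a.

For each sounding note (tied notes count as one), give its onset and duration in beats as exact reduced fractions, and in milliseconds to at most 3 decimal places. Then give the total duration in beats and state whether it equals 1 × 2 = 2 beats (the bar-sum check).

1) 0.0ms=0b +226.415ms=2/5b
2) 226.415ms=2/5b +226.415ms=2/5b
3) 452.83ms=4/5b +226.415ms=2/5b
4) 679.245ms=6/5b +226.415ms=2/5b
5) 905.66ms=8/5b +226.415ms=2/5b
Σ=2b of 2 (106bpm 2/4) — PASS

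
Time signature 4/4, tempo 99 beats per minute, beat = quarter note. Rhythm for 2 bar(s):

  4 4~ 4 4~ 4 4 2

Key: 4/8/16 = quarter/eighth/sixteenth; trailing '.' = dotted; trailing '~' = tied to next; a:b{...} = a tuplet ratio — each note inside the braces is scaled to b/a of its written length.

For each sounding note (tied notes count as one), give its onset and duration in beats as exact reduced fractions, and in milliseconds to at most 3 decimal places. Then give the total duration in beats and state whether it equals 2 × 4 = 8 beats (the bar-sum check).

1) 0.0ms=0b +606.061ms=1b
2) 606.061ms=1b +1212.121ms=2b
3) 1818.182ms=3b +1212.121ms=2b
4) 3030.303ms=5b +606.061ms=1b
5) 3636.364ms=6b +1212.121ms=2b
Σ=8b of 8 (99bpm 4/4) — PASS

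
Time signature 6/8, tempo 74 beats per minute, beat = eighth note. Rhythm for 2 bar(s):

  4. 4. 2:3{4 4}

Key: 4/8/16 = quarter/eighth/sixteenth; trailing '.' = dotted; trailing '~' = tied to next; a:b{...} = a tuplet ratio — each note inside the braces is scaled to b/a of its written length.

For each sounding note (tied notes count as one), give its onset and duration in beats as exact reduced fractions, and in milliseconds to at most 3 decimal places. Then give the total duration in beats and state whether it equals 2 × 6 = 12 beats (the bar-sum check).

1) 0.0ms=0b +2432.432ms=3b
2) 2432.432ms=3b +2432.432ms=3b
3) 4864.865ms=6b +2432.432ms=3b
4) 7297.297ms=9b +2432.432ms=3b
Σ=12b of 12 (74bpm 6/8) — PASS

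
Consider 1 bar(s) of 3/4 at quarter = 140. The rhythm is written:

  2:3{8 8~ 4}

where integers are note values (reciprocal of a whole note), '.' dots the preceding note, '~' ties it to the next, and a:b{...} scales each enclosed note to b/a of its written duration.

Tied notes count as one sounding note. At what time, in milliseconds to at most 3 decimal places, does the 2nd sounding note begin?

1. 0.0ms @ 0 + 321.429ms (3/4)
2. 321.429ms @ 3/4 + 964.286ms (9/4)

note 2 onset = 3/4b = 321.429ms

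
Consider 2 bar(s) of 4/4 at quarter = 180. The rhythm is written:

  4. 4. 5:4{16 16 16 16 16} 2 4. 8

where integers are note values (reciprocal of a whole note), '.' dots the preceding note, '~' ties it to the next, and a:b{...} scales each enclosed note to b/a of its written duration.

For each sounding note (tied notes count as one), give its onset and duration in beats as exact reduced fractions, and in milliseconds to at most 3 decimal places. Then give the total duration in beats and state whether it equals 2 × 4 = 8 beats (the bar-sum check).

1) 0.0ms=0b +500.0ms=3/2b
2) 500.0ms=3/2b +500.0ms=3/2b
3) 1000.0ms=3b +66.667ms=1/5b
4) 1066.667ms=16/5b +66.667ms=1/5b
5) 1133.333ms=17/5b +66.667ms=1/5b
6) 1200.0ms=18/5b +66.667ms=1/5b
7) 1266.667ms=19/5b +66.667ms=1/5b
8) 1333.333ms=4b +666.667ms=2b
9) 2000.0ms=6b +500.0ms=3/2b
10) 2500.0ms=15/2b +166.667ms=1/2b
Σ=8b of 8 (180bpm 4/4) — PASS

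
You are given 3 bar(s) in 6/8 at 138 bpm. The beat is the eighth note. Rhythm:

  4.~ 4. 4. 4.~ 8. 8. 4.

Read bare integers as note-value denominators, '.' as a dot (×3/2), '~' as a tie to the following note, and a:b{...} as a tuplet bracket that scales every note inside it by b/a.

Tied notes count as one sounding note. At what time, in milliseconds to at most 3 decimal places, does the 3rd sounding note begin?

1. 0.0ms @ 0 + 2608.696ms (6)
2. 2608.696ms @ 6 + 1304.348ms (3)
3. 3913.043ms @ 9 + 1956.522ms (9/2)
4. 5869.565ms @ 27/2 + 652.174ms (3/2)
5. 6521.739ms @ 15 + 1304.348ms (3)

note 3 onset = 9b = 3913.043ms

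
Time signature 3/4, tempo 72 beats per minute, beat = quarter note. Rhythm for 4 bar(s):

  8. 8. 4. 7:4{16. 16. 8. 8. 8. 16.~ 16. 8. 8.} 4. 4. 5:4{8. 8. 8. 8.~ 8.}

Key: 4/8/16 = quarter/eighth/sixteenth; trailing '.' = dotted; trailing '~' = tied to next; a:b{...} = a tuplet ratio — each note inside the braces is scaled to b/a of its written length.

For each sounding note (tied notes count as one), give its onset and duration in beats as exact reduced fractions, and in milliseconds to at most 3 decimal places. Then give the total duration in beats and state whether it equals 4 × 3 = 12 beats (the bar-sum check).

1) 0.0ms=0b +625.0ms=3/4b
2) 625.0ms=3/4b +625.0ms=3/4b
3) 1250.0ms=3/2b +1250.0ms=3/2b
4) 2500.0ms=3b +178.571ms=3/14b
5) 2678.571ms=45/14b +178.571ms=3/14b
6) 2857.143ms=24/7b +357.143ms=3/7b
7) 3214.286ms=27/7b +357.143ms=3/7b
8) 3571.429ms=30/7b +357.143ms=3/7b
9) 3928.571ms=33/7b +357.143ms=3/7b
10) 4285.714ms=36/7b +357.143ms=3/7b
11) 4642.857ms=39/7b +357.143ms=3/7b
12) 5000.0ms=6b +1250.0ms=3/2b
13) 6250.0ms=15/2b +1250.0ms=3/2b
14) 7500.0ms=9b +500.0ms=3/5b
15) 8000.0ms=48/5b +500.0ms=3/5b
16) 8500.0ms=51/5b +500.0ms=3/5b
17) 9000.0ms=54/5b +1000.0ms=6/5b
Σ=12b of 12 (72bpm 3/4) — PASS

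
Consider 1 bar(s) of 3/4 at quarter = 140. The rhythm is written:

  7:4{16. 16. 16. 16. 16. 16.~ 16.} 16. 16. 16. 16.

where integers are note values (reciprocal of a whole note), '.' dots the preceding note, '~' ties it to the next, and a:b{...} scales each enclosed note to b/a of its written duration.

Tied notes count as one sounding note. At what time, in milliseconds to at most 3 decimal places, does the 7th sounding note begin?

note 7 onset = 3/2b = 642.857ms

1. 0.0ms @ 0 + 91.837ms (3/14)
2. 91.837ms @ 3/14 + 91.837ms (3/14)
3. 183.673ms @ 3/7 + 91.837ms (3/14)
4. 275.51ms @ 9/14 + 91.837ms (3/14)
5. 367.347ms @ 6/7 + 91.837ms (3/14)
6. 459.184ms @ 15/14 + 183.673ms (3/7)
7. 642.857ms @ 3/2 + 160.714ms (3/8)
8. 803.571ms @ 15/8 + 160.714ms (3/8)
9. 964.286ms @ 9/4 + 160.714ms (3/8)
10. 1125.0ms @ 21/8 + 160.714ms (3/8)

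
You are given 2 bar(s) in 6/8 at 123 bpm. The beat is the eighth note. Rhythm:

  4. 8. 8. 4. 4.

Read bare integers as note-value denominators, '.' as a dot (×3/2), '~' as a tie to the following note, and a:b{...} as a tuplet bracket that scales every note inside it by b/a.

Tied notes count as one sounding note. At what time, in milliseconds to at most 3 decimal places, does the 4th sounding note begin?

1. 0.0ms @ 0 + 1463.415ms (3)
2. 1463.415ms @ 3 + 731.707ms (3/2)
3. 2195.122ms @ 9/2 + 731.707ms (3/2)
4. 2926.829ms @ 6 + 1463.415ms (3)
5. 4390.244ms @ 9 + 1463.415ms (3)

note 4 onset = 6b = 2926.829ms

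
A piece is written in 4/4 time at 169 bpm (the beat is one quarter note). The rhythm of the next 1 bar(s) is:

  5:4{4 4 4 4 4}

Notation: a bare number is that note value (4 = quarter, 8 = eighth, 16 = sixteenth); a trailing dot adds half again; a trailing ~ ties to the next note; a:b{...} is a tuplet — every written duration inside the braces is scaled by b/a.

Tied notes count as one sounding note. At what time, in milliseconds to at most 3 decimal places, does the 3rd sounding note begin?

1. 0.0ms @ 0 + 284.024ms (4/5)
2. 284.024ms @ 4/5 + 284.024ms (4/5)
3. 568.047ms @ 8/5 + 284.024ms (4/5)
4. 852.071ms @ 12/5 + 284.024ms (4/5)
5. 1136.095ms @ 16/5 + 284.024ms (4/5)

note 3 onset = 8/5b = 568.047ms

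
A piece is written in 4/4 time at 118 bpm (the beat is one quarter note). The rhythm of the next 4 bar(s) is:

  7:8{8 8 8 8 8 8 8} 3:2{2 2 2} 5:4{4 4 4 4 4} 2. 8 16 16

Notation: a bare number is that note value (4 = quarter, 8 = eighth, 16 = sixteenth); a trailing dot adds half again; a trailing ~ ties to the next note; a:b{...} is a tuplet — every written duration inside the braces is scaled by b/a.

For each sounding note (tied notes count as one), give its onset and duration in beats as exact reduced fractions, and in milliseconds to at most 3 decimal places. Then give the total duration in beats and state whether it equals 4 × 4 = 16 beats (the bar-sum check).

1) 0.0ms=0b +290.557ms=4/7b
2) 290.557ms=4/7b +290.557ms=4/7b
3) 581.114ms=8/7b +290.557ms=4/7b
4) 871.671ms=12/7b +290.557ms=4/7b
5) 1162.228ms=16/7b +290.557ms=4/7b
6) 1452.785ms=20/7b +290.557ms=4/7b
7) 1743.341ms=24/7b +290.557ms=4/7b
8) 2033.898ms=4b +677.966ms=4/3b
9) 2711.864ms=16/3b +677.966ms=4/3b
10) 3389.831ms=20/3b +677.966ms=4/3b
11) 4067.797ms=8b +406.78ms=4/5b
12) 4474.576ms=44/5b +406.78ms=4/5b
13) 4881.356ms=48/5b +406.78ms=4/5b
14) 5288.136ms=52/5b +406.78ms=4/5b
15) 5694.915ms=56/5b +406.78ms=4/5b
16) 6101.695ms=12b +1525.424ms=3b
17) 7627.119ms=15b +254.237ms=1/2b
18) 7881.356ms=31/2b +127.119ms=1/4b
19) 8008.475ms=63/4b +127.119ms=1/4b
Σ=16b of 16 (118bpm 4/4) — PASS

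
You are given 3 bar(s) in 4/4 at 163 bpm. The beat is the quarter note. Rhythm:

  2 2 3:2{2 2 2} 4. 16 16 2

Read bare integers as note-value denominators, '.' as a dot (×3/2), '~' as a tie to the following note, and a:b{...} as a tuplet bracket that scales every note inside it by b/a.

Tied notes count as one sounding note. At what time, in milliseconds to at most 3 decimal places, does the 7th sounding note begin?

1. 0.0ms @ 0 + 736.196ms (2)
2. 736.196ms @ 2 + 736.196ms (2)
3. 1472.393ms @ 4 + 490.798ms (4/3)
4. 1963.19ms @ 16/3 + 490.798ms (4/3)
5. 2453.988ms @ 20/3 + 490.798ms (4/3)
6. 2944.785ms @ 8 + 552.147ms (3/2)
7. 3496.933ms @ 19/2 + 92.025ms (1/4)
8. 3588.957ms @ 39/4 + 92.025ms (1/4)
9. 3680.982ms @ 10 + 736.196ms (2)

note 7 onset = 19/2b = 3496.933ms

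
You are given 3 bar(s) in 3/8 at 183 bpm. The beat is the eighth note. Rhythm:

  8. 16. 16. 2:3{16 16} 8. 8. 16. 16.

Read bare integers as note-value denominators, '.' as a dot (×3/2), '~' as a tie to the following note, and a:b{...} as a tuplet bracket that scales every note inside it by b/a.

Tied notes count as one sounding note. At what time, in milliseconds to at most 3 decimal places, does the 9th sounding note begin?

1. 0.0ms @ 0 + 491.803ms (3/2)
2. 491.803ms @ 3/2 + 245.902ms (3/4)
3. 737.705ms @ 9/4 + 245.902ms (3/4)
4. 983.607ms @ 3 + 245.902ms (3/4)
5. 1229.508ms @ 15/4 + 245.902ms (3/4)
6. 1475.41ms @ 9/2 + 491.803ms (3/2)
7. 1967.213ms @ 6 + 491.803ms (3/2)
8. 2459.016ms @ 15/2 + 245.902ms (3/4)
9. 2704.918ms @ 33/4 + 245.902ms (3/4)

note 9 onset = 33/4b = 2704.918ms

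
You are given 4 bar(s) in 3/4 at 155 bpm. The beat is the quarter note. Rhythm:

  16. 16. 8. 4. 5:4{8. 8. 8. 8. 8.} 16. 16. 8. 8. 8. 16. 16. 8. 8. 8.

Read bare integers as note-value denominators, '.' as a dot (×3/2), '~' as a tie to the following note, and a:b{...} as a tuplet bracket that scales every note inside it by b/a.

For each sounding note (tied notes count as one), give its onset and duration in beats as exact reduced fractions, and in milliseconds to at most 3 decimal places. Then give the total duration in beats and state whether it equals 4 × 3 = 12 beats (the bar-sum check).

1) 0.0ms=0b +145.161ms=3/8b
2) 145.161ms=3/8b +145.161ms=3/8b
3) 290.323ms=3/4b +290.323ms=3/4b
4) 580.645ms=3/2b +580.645ms=3/2b
5) 1161.29ms=3b +232.258ms=3/5b
6) 1393.548ms=18/5b +232.258ms=3/5b
7) 1625.806ms=21/5b +232.258ms=3/5b
8) 1858.065ms=24/5b +232.258ms=3/5b
9) 2090.323ms=27/5b +232.258ms=3/5b
10) 2322.581ms=6b +145.161ms=3/8b
11) 2467.742ms=51/8b +145.161ms=3/8b
12) 2612.903ms=27/4b +290.323ms=3/4b
13) 2903.226ms=15/2b +290.323ms=3/4b
14) 3193.548ms=33/4b +290.323ms=3/4b
15) 3483.871ms=9b +145.161ms=3/8b
16) 3629.032ms=75/8b +145.161ms=3/8b
17) 3774.194ms=39/4b +290.323ms=3/4b
18) 4064.516ms=21/2b +290.323ms=3/4b
19) 4354.839ms=45/4b +290.323ms=3/4b
Σ=12b of 12 (155bpm 3/4) — PASS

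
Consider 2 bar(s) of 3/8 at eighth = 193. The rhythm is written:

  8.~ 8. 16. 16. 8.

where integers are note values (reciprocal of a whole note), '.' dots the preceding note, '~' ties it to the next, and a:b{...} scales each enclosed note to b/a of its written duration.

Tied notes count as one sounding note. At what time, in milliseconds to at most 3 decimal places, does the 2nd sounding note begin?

note 2 onset = 3b = 932.642ms

1. 0.0ms @ 0 + 932.642ms (3)
2. 932.642ms @ 3 + 233.161ms (3/4)
3. 1165.803ms @ 15/4 + 233.161ms (3/4)
4. 1398.964ms @ 9/2 + 466.321ms (3/2)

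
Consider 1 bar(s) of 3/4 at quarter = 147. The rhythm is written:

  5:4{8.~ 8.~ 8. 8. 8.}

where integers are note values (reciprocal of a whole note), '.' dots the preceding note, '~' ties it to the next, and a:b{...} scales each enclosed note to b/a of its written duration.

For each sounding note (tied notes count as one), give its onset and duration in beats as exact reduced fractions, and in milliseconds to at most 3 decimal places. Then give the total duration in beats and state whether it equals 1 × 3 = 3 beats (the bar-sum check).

1) 0.0ms=0b +734.694ms=9/5b
2) 734.694ms=9/5b +244.898ms=3/5b
3) 979.592ms=12/5b +244.898ms=3/5b
Σ=3b of 3 (147bpm 3/4) — PASS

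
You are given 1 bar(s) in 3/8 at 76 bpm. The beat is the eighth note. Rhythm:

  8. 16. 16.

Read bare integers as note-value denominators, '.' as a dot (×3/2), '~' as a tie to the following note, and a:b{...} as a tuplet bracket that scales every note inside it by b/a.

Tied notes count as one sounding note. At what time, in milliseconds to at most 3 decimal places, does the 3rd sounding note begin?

1. 0.0ms @ 0 + 1184.211ms (3/2)
2. 1184.211ms @ 3/2 + 592.105ms (3/4)
3. 1776.316ms @ 9/4 + 592.105ms (3/4)

note 3 onset = 9/4b = 1776.316ms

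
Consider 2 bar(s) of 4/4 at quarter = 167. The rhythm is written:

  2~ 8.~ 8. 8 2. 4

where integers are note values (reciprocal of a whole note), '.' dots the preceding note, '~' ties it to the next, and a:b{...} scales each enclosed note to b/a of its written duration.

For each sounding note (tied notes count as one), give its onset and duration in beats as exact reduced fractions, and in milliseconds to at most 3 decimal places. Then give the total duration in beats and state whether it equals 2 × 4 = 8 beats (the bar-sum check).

1) 0.0ms=0b +1257.485ms=7/2b
2) 1257.485ms=7/2b +179.641ms=1/2b
3) 1437.126ms=4b +1077.844ms=3b
4) 2514.97ms=7b +359.281ms=1b
Σ=8b of 8 (167bpm 4/4) — PASS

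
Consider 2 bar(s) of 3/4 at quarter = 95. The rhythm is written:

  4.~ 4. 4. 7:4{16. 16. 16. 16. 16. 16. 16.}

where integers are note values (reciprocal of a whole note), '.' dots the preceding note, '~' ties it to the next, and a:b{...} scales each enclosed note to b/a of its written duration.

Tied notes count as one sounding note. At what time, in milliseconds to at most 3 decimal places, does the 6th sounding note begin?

note 6 onset = 36/7b = 3248.12ms

1. 0.0ms @ 0 + 1894.737ms (3)
2. 1894.737ms @ 3 + 947.368ms (3/2)
3. 2842.105ms @ 9/2 + 135.338ms (3/14)
4. 2977.444ms @ 33/7 + 135.338ms (3/14)
5. 3112.782ms @ 69/14 + 135.338ms (3/14)
6. 3248.12ms @ 36/7 + 135.338ms (3/14)
7. 3383.459ms @ 75/14 + 135.338ms (3/14)
8. 3518.797ms @ 39/7 + 135.338ms (3/14)
9. 3654.135ms @ 81/14 + 135.338ms (3/14)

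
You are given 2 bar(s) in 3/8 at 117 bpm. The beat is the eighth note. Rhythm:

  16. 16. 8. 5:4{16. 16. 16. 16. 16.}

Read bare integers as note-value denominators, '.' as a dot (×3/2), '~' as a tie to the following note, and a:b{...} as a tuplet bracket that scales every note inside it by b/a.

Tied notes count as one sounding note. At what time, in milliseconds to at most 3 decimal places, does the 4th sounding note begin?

1. 0.0ms @ 0 + 384.615ms (3/4)
2. 384.615ms @ 3/4 + 384.615ms (3/4)
3. 769.231ms @ 3/2 + 769.231ms (3/2)
4. 1538.462ms @ 3 + 307.692ms (3/5)
5. 1846.154ms @ 18/5 + 307.692ms (3/5)
6. 2153.846ms @ 21/5 + 307.692ms (3/5)
7. 2461.538ms @ 24/5 + 307.692ms (3/5)
8. 2769.231ms @ 27/5 + 307.692ms (3/5)

note 4 onset = 3b = 1538.462ms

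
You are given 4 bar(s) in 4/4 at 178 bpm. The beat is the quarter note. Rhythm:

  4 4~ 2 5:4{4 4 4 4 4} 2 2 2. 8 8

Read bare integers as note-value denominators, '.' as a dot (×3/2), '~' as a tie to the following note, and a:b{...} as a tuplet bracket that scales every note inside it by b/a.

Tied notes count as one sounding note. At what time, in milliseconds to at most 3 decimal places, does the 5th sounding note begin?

note 5 onset = 28/5b = 1887.64ms

1. 0.0ms @ 0 + 337.079ms (1)
2. 337.079ms @ 1 + 1011.236ms (3)
3. 1348.315ms @ 4 + 269.663ms (4/5)
4. 1617.978ms @ 24/5 + 269.663ms (4/5)
5. 1887.64ms @ 28/5 + 269.663ms (4/5)
6. 2157.303ms @ 32/5 + 269.663ms (4/5)
7. 2426.966ms @ 36/5 + 269.663ms (4/5)
8. 2696.629ms @ 8 + 674.157ms (2)
9. 3370.787ms @ 10 + 674.157ms (2)
10. 4044.944ms @ 12 + 1011.236ms (3)
11. 5056.18ms @ 15 + 168.539ms (1/2)
12. 5224.719ms @ 31/2 + 168.539ms (1/2)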